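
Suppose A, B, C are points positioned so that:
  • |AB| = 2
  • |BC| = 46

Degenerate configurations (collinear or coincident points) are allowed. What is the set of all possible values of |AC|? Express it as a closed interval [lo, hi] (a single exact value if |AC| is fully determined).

|AC| ∈ [44, 48]  (≈ [44.0000, 48.0000])

|AB| ∈ {2}
|BC| ∈ {46}
|AC| ∈ [44, 48]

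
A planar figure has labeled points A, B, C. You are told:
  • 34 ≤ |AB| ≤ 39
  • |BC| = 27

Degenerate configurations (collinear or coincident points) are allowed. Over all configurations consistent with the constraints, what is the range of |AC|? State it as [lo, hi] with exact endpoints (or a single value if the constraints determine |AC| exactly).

|AB| ∈ [34, 39]
|BC| ∈ {27}
|AC| ∈ [7, 66]

|AC| ∈ [7, 66]  (≈ [7.0000, 66.0000])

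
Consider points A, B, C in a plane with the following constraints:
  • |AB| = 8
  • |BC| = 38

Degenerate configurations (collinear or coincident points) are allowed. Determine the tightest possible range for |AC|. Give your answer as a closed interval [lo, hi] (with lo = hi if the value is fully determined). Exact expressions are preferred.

|AB| ∈ {8}
|BC| ∈ {38}
|AC| ∈ [30, 46]

|AC| ∈ [30, 46]  (≈ [30.0000, 46.0000])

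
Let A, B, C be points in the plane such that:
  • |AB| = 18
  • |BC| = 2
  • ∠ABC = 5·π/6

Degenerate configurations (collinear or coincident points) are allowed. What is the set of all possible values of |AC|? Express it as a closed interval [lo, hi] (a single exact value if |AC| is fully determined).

|AB| ∈ {18}
|BC| ∈ {2}
|AC| ∈ {2·√(9·√(3) + 82)}

|AC| = 2·√(9·√(3) + 82)  (≈ 19.7574)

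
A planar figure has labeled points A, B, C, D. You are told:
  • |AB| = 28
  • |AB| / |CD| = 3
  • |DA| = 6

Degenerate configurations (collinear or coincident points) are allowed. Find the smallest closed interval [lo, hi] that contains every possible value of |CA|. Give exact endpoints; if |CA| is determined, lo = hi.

|AB| ∈ {28}
|AD| ∈ {6}
|CD| ∈ {28/3}
|BD| ∈ [22, 34]
|AC| ∈ [10/3, 46/3]
|BC| ∈ [38/3, 130/3]

|CA| ∈ [10/3, 46/3]  (≈ [3.3333, 15.3333])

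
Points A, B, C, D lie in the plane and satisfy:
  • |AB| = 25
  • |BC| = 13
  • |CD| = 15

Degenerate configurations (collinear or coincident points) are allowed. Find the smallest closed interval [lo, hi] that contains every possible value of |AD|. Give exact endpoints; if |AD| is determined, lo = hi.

|AB| ∈ {25}
|BC| ∈ {13}
|CD| ∈ {15}
|AC| ∈ [12, 38]
|BD| ∈ [2, 28]
|AD| ∈ [0, 53]

|AD| ∈ [0, 53]  (≈ [0.0000, 53.0000])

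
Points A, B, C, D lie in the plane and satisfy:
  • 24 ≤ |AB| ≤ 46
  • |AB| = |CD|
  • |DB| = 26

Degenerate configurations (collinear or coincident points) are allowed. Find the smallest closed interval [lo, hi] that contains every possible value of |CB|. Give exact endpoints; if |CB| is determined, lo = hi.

|CB| ∈ [0, 72]  (≈ [0.0000, 72.0000])

|AB| ∈ [24, 46]
|BD| ∈ {26}
|CD| ∈ [24, 46]
|AD| ∈ [0, 72]
|BC| ∈ [0, 72]
|AC| ∈ [0, 118]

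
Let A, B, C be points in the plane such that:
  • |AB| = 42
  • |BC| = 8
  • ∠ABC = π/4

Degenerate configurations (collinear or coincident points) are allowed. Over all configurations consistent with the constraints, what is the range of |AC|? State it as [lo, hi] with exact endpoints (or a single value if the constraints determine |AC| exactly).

|AB| ∈ {42}
|BC| ∈ {8}
|AC| ∈ {2·√(457 - 84·√(2))}

|AC| = 2·√(457 - 84·√(2))  (≈ 36.7808)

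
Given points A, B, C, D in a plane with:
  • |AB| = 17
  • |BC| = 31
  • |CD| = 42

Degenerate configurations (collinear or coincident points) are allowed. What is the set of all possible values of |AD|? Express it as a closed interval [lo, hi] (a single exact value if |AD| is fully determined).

|AD| ∈ [0, 90]  (≈ [0.0000, 90.0000])

|AB| ∈ {17}
|BC| ∈ {31}
|CD| ∈ {42}
|AC| ∈ [14, 48]
|BD| ∈ [11, 73]
|AD| ∈ [0, 90]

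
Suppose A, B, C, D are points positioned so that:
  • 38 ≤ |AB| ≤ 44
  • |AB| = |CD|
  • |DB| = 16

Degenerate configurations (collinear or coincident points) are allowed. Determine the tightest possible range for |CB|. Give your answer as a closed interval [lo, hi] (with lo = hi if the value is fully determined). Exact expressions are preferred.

|CB| ∈ [22, 60]  (≈ [22.0000, 60.0000])

|AB| ∈ [38, 44]
|BD| ∈ {16}
|CD| ∈ [38, 44]
|AD| ∈ [22, 60]
|BC| ∈ [22, 60]
|AC| ∈ [0, 104]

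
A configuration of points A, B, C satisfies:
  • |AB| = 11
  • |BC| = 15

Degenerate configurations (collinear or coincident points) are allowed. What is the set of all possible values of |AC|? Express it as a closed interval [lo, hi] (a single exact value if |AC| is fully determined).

|AC| ∈ [4, 26]  (≈ [4.0000, 26.0000])

|AB| ∈ {11}
|BC| ∈ {15}
|AC| ∈ [4, 26]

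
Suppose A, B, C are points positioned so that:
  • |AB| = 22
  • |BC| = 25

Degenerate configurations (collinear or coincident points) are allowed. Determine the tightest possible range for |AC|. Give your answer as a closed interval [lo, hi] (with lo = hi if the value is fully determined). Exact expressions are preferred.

|AC| ∈ [3, 47]  (≈ [3.0000, 47.0000])

|AB| ∈ {22}
|BC| ∈ {25}
|AC| ∈ [3, 47]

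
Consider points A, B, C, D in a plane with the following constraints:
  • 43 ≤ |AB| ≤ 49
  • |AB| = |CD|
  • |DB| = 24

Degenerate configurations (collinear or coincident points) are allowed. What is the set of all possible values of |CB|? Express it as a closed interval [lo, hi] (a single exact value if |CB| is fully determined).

|AB| ∈ [43, 49]
|BD| ∈ {24}
|CD| ∈ [43, 49]
|AD| ∈ [19, 73]
|BC| ∈ [19, 73]
|AC| ∈ [0, 122]

|CB| ∈ [19, 73]  (≈ [19.0000, 73.0000])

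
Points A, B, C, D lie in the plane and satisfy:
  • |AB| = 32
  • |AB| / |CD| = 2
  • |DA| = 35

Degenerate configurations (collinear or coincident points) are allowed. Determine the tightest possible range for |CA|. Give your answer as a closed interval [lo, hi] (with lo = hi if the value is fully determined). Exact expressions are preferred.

|CA| ∈ [19, 51]  (≈ [19.0000, 51.0000])

|AB| ∈ {32}
|AD| ∈ {35}
|CD| ∈ {16}
|BD| ∈ [3, 67]
|AC| ∈ [19, 51]
|BC| ∈ [0, 83]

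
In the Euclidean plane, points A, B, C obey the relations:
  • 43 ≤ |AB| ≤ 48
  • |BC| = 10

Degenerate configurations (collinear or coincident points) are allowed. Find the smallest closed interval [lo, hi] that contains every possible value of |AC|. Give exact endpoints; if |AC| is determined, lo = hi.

|AC| ∈ [33, 58]  (≈ [33.0000, 58.0000])

|AB| ∈ [43, 48]
|BC| ∈ {10}
|AC| ∈ [33, 58]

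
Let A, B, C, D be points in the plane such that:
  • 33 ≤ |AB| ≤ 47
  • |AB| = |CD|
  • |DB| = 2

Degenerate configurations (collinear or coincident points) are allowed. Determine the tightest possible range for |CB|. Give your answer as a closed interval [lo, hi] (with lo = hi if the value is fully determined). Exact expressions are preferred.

|AB| ∈ [33, 47]
|BD| ∈ {2}
|CD| ∈ [33, 47]
|AD| ∈ [31, 49]
|BC| ∈ [31, 49]
|AC| ∈ [0, 96]

|CB| ∈ [31, 49]  (≈ [31.0000, 49.0000])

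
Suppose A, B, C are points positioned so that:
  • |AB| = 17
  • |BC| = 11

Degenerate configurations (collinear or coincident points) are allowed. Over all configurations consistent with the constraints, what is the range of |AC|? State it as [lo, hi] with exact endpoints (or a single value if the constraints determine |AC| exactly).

|AC| ∈ [6, 28]  (≈ [6.0000, 28.0000])

|AB| ∈ {17}
|BC| ∈ {11}
|AC| ∈ [6, 28]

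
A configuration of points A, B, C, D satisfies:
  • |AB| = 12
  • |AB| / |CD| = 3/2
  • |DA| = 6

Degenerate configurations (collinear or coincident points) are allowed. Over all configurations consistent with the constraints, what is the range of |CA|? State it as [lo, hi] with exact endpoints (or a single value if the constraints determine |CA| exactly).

|CA| ∈ [2, 14]  (≈ [2.0000, 14.0000])

|AB| ∈ {12}
|AD| ∈ {6}
|CD| ∈ {8}
|BD| ∈ [6, 18]
|AC| ∈ [2, 14]
|BC| ∈ [0, 26]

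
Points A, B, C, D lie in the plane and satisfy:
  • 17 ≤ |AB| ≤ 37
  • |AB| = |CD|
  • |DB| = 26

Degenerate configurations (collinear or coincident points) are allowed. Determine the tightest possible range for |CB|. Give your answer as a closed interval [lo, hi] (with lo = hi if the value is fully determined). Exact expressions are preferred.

|AB| ∈ [17, 37]
|BD| ∈ {26}
|CD| ∈ [17, 37]
|AD| ∈ [0, 63]
|BC| ∈ [0, 63]
|AC| ∈ [0, 100]

|CB| ∈ [0, 63]  (≈ [0.0000, 63.0000])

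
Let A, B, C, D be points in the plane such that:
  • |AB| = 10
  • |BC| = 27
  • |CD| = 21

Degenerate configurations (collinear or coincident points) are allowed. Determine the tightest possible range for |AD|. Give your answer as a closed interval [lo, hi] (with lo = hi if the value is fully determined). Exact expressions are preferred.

|AD| ∈ [0, 58]  (≈ [0.0000, 58.0000])

|AB| ∈ {10}
|BC| ∈ {27}
|CD| ∈ {21}
|AC| ∈ [17, 37]
|BD| ∈ [6, 48]
|AD| ∈ [0, 58]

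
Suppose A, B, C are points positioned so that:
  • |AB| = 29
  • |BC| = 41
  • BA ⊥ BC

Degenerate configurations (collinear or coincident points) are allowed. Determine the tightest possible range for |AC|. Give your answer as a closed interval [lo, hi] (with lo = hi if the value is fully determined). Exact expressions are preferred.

|AC| = √(2522)  (≈ 50.2195)

|AB| ∈ {29}
|BC| ∈ {41}
|AC| ∈ {√(2522)}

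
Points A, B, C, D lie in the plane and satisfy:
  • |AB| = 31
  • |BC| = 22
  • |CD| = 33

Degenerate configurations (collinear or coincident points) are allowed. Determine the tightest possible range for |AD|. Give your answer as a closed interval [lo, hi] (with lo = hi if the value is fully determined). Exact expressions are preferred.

|AD| ∈ [0, 86]  (≈ [0.0000, 86.0000])

|AB| ∈ {31}
|BC| ∈ {22}
|CD| ∈ {33}
|AC| ∈ [9, 53]
|BD| ∈ [11, 55]
|AD| ∈ [0, 86]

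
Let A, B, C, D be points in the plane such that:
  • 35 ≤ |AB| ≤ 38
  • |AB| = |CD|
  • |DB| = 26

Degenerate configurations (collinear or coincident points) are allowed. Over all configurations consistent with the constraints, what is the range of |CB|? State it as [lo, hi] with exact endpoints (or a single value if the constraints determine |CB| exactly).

|CB| ∈ [9, 64]  (≈ [9.0000, 64.0000])

|AB| ∈ [35, 38]
|BD| ∈ {26}
|CD| ∈ [35, 38]
|AD| ∈ [9, 64]
|BC| ∈ [9, 64]
|AC| ∈ [0, 102]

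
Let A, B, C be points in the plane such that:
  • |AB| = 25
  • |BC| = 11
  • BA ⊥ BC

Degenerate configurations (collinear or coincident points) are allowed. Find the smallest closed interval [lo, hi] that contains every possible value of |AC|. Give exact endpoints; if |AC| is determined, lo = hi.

|AB| ∈ {25}
|BC| ∈ {11}
|AC| ∈ {√(746)}

|AC| = √(746)  (≈ 27.3130)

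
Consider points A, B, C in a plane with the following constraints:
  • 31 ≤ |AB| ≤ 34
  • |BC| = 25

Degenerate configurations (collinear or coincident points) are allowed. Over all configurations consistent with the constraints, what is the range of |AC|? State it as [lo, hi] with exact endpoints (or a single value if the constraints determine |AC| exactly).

|AB| ∈ [31, 34]
|BC| ∈ {25}
|AC| ∈ [6, 59]

|AC| ∈ [6, 59]  (≈ [6.0000, 59.0000])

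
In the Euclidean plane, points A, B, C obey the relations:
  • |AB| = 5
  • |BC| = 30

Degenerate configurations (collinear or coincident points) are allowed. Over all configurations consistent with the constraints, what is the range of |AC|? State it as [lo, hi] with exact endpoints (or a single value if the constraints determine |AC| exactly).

|AC| ∈ [25, 35]  (≈ [25.0000, 35.0000])

|AB| ∈ {5}
|BC| ∈ {30}
|AC| ∈ [25, 35]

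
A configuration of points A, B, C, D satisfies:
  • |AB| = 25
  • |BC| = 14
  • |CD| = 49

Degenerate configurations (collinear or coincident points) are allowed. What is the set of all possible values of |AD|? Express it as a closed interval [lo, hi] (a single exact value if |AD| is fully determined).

|AB| ∈ {25}
|BC| ∈ {14}
|CD| ∈ {49}
|AC| ∈ [11, 39]
|BD| ∈ [35, 63]
|AD| ∈ [10, 88]

|AD| ∈ [10, 88]  (≈ [10.0000, 88.0000])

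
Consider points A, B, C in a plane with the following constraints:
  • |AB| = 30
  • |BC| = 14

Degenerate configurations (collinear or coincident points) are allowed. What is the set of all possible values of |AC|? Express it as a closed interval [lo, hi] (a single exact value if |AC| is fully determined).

|AB| ∈ {30}
|BC| ∈ {14}
|AC| ∈ [16, 44]

|AC| ∈ [16, 44]  (≈ [16.0000, 44.0000])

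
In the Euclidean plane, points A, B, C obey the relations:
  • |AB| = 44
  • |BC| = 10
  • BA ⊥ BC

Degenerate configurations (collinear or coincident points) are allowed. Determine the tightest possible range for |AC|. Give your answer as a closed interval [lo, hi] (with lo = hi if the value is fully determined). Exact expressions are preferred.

|AC| = 2·√(509)  (≈ 45.1221)

|AB| ∈ {44}
|BC| ∈ {10}
|AC| ∈ {2·√(509)}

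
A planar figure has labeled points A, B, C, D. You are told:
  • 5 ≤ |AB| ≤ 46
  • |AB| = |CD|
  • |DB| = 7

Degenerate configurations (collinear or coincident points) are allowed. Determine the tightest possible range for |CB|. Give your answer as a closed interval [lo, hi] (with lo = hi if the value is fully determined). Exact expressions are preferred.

|CB| ∈ [0, 53]  (≈ [0.0000, 53.0000])

|AB| ∈ [5, 46]
|BD| ∈ {7}
|CD| ∈ [5, 46]
|AD| ∈ [0, 53]
|BC| ∈ [0, 53]
|AC| ∈ [0, 99]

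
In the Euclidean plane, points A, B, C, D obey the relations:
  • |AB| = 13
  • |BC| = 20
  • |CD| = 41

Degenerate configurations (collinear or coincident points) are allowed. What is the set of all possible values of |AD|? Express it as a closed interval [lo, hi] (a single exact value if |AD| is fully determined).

|AD| ∈ [8, 74]  (≈ [8.0000, 74.0000])

|AB| ∈ {13}
|BC| ∈ {20}
|CD| ∈ {41}
|AC| ∈ [7, 33]
|BD| ∈ [21, 61]
|AD| ∈ [8, 74]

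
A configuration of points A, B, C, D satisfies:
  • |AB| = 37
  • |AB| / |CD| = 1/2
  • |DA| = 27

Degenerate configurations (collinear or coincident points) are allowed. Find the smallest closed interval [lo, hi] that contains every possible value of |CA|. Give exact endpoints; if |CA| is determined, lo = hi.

|AB| ∈ {37}
|AD| ∈ {27}
|CD| ∈ {74}
|BD| ∈ [10, 64]
|AC| ∈ [47, 101]
|BC| ∈ [10, 138]

|CA| ∈ [47, 101]  (≈ [47.0000, 101.0000])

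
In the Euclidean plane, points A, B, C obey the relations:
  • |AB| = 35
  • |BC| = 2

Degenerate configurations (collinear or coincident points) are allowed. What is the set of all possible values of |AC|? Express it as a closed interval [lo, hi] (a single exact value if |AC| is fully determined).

|AC| ∈ [33, 37]  (≈ [33.0000, 37.0000])

|AB| ∈ {35}
|BC| ∈ {2}
|AC| ∈ [33, 37]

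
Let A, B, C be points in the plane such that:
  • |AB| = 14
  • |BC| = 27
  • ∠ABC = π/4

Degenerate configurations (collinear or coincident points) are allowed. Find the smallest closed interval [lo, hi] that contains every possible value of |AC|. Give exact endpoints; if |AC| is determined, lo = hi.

|AC| = √(925 - 378·√(2))  (≈ 19.7592)

|AB| ∈ {14}
|BC| ∈ {27}
|AC| ∈ {√(925 - 378·√(2))}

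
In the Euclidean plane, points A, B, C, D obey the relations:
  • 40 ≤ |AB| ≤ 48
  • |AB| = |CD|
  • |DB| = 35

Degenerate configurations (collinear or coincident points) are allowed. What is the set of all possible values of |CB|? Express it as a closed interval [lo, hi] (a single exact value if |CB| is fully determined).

|AB| ∈ [40, 48]
|BD| ∈ {35}
|CD| ∈ [40, 48]
|AD| ∈ [5, 83]
|BC| ∈ [5, 83]
|AC| ∈ [0, 131]

|CB| ∈ [5, 83]  (≈ [5.0000, 83.0000])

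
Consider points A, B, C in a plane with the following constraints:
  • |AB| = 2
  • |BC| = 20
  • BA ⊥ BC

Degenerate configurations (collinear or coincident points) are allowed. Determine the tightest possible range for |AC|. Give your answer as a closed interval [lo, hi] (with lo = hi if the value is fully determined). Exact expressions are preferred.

|AB| ∈ {2}
|BC| ∈ {20}
|AC| ∈ {2·√(101)}

|AC| = 2·√(101)  (≈ 20.0998)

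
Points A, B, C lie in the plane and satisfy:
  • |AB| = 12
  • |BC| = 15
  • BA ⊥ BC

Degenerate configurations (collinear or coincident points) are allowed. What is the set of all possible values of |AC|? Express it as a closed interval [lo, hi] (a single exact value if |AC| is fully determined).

|AB| ∈ {12}
|BC| ∈ {15}
|AC| ∈ {3·√(41)}

|AC| = 3·√(41)  (≈ 19.2094)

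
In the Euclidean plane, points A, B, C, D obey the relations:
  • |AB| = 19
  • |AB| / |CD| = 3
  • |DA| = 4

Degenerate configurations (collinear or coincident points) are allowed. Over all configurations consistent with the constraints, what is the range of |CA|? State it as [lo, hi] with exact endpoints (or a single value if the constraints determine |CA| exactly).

|AB| ∈ {19}
|AD| ∈ {4}
|CD| ∈ {19/3}
|BD| ∈ [15, 23]
|AC| ∈ [7/3, 31/3]
|BC| ∈ [26/3, 88/3]

|CA| ∈ [7/3, 31/3]  (≈ [2.3333, 10.3333])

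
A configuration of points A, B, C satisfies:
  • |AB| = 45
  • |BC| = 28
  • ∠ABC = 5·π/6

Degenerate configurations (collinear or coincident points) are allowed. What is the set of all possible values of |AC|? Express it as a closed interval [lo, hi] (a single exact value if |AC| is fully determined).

|AB| ∈ {45}
|BC| ∈ {28}
|AC| ∈ {√(1260·√(3) + 2809)}

|AC| = √(1260·√(3) + 2809)  (≈ 70.6497)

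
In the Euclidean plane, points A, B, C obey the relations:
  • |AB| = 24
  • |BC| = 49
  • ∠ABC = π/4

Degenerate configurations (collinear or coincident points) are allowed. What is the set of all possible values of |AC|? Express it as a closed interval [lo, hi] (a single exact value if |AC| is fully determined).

|AC| = √(2977 - 1176·√(2))  (≈ 36.2475)

|AB| ∈ {24}
|BC| ∈ {49}
|AC| ∈ {√(2977 - 1176·√(2))}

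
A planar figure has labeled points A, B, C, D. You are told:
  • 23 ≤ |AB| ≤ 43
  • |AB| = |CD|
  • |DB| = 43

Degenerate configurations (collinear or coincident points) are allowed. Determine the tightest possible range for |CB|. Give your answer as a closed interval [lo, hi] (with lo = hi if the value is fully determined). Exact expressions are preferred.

|CB| ∈ [0, 86]  (≈ [0.0000, 86.0000])

|AB| ∈ [23, 43]
|BD| ∈ {43}
|CD| ∈ [23, 43]
|AD| ∈ [0, 86]
|BC| ∈ [0, 86]
|AC| ∈ [0, 129]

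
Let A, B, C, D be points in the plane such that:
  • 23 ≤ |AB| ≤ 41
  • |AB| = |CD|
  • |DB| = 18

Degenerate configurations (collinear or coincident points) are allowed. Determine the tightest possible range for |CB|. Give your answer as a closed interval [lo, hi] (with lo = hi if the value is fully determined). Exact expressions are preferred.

|CB| ∈ [5, 59]  (≈ [5.0000, 59.0000])

|AB| ∈ [23, 41]
|BD| ∈ {18}
|CD| ∈ [23, 41]
|AD| ∈ [5, 59]
|BC| ∈ [5, 59]
|AC| ∈ [0, 100]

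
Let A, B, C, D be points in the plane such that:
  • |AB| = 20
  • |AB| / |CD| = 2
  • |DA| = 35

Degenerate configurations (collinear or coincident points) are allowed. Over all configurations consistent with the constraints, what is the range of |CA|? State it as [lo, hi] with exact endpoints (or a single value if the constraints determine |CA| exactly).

|AB| ∈ {20}
|AD| ∈ {35}
|CD| ∈ {10}
|BD| ∈ [15, 55]
|AC| ∈ [25, 45]
|BC| ∈ [5, 65]

|CA| ∈ [25, 45]  (≈ [25.0000, 45.0000])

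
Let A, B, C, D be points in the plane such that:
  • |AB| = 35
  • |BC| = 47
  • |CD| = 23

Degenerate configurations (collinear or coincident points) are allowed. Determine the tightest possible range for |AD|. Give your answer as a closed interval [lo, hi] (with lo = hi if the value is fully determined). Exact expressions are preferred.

|AD| ∈ [0, 105]  (≈ [0.0000, 105.0000])

|AB| ∈ {35}
|BC| ∈ {47}
|CD| ∈ {23}
|AC| ∈ [12, 82]
|BD| ∈ [24, 70]
|AD| ∈ [0, 105]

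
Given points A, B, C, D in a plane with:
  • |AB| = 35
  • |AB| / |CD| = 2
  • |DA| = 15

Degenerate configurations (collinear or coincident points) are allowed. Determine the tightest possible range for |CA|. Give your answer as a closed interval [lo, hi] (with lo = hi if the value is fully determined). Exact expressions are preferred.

|AB| ∈ {35}
|AD| ∈ {15}
|CD| ∈ {35/2}
|BD| ∈ [20, 50]
|AC| ∈ [5/2, 65/2]
|BC| ∈ [5/2, 135/2]

|CA| ∈ [5/2, 65/2]  (≈ [2.5000, 32.5000])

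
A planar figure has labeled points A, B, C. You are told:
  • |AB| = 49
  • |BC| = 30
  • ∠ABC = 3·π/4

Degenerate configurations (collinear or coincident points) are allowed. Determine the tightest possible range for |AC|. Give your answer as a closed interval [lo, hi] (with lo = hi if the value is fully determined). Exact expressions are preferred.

|AB| ∈ {49}
|BC| ∈ {30}
|AC| ∈ {√(1470·√(2) + 3301)}

|AC| = √(1470·√(2) + 3301)  (≈ 73.3478)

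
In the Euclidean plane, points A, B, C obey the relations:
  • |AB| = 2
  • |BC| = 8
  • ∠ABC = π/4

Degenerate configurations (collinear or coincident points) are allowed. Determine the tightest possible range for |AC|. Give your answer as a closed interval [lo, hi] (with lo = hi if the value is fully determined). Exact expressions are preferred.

|AB| ∈ {2}
|BC| ∈ {8}
|AC| ∈ {2·√(17 - 4·√(2))}

|AC| = 2·√(17 - 4·√(2))  (≈ 6.7359)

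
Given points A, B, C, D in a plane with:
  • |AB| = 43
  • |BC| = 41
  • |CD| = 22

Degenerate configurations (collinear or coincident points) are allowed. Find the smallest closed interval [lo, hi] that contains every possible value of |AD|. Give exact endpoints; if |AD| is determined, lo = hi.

|AB| ∈ {43}
|BC| ∈ {41}
|CD| ∈ {22}
|AC| ∈ [2, 84]
|BD| ∈ [19, 63]
|AD| ∈ [0, 106]

|AD| ∈ [0, 106]  (≈ [0.0000, 106.0000])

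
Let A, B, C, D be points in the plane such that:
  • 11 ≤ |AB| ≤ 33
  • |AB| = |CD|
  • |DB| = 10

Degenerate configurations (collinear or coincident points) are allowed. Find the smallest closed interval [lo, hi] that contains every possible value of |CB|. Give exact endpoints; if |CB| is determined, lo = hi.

|AB| ∈ [11, 33]
|BD| ∈ {10}
|CD| ∈ [11, 33]
|AD| ∈ [1, 43]
|BC| ∈ [1, 43]
|AC| ∈ [0, 76]

|CB| ∈ [1, 43]  (≈ [1.0000, 43.0000])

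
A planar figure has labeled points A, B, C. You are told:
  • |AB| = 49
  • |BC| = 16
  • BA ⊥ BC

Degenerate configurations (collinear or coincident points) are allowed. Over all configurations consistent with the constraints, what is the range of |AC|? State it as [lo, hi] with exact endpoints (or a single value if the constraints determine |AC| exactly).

|AC| = √(2657)  (≈ 51.5461)

|AB| ∈ {49}
|BC| ∈ {16}
|AC| ∈ {√(2657)}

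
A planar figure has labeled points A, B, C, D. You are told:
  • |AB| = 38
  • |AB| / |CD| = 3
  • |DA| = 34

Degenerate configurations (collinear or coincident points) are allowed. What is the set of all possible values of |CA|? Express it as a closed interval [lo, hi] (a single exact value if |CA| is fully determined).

|CA| ∈ [64/3, 140/3]  (≈ [21.3333, 46.6667])

|AB| ∈ {38}
|AD| ∈ {34}
|CD| ∈ {38/3}
|BD| ∈ [4, 72]
|AC| ∈ [64/3, 140/3]
|BC| ∈ [0, 254/3]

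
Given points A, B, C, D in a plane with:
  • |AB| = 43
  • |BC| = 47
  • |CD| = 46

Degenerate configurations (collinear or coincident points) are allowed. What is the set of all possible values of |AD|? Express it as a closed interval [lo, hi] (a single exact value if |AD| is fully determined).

|AB| ∈ {43}
|BC| ∈ {47}
|CD| ∈ {46}
|AC| ∈ [4, 90]
|BD| ∈ [1, 93]
|AD| ∈ [0, 136]

|AD| ∈ [0, 136]  (≈ [0.0000, 136.0000])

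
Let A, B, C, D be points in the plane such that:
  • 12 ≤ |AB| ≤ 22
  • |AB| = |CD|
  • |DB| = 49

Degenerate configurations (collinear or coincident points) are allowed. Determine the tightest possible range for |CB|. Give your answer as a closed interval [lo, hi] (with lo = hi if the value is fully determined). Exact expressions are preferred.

|CB| ∈ [27, 71]  (≈ [27.0000, 71.0000])

|AB| ∈ [12, 22]
|BD| ∈ {49}
|CD| ∈ [12, 22]
|AD| ∈ [27, 71]
|BC| ∈ [27, 71]
|AC| ∈ [5, 93]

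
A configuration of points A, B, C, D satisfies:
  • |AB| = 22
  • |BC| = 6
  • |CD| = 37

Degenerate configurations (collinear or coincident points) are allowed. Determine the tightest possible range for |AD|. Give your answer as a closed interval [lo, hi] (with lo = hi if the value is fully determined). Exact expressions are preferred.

|AD| ∈ [9, 65]  (≈ [9.0000, 65.0000])

|AB| ∈ {22}
|BC| ∈ {6}
|CD| ∈ {37}
|AC| ∈ [16, 28]
|BD| ∈ [31, 43]
|AD| ∈ [9, 65]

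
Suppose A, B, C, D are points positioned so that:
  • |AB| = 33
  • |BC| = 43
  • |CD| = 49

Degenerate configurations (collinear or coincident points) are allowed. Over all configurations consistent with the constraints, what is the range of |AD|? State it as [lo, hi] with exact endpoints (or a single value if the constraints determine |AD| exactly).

|AB| ∈ {33}
|BC| ∈ {43}
|CD| ∈ {49}
|AC| ∈ [10, 76]
|BD| ∈ [6, 92]
|AD| ∈ [0, 125]

|AD| ∈ [0, 125]  (≈ [0.0000, 125.0000])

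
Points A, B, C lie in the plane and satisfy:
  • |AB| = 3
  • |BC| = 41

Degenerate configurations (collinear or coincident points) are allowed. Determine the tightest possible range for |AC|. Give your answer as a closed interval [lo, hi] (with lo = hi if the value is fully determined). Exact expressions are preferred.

|AB| ∈ {3}
|BC| ∈ {41}
|AC| ∈ [38, 44]

|AC| ∈ [38, 44]  (≈ [38.0000, 44.0000])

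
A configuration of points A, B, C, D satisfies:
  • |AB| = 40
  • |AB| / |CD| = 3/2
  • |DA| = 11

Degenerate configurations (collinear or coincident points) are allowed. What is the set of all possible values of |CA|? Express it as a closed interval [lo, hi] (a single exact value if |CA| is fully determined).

|AB| ∈ {40}
|AD| ∈ {11}
|CD| ∈ {80/3}
|BD| ∈ [29, 51]
|AC| ∈ [47/3, 113/3]
|BC| ∈ [7/3, 233/3]

|CA| ∈ [47/3, 113/3]  (≈ [15.6667, 37.6667])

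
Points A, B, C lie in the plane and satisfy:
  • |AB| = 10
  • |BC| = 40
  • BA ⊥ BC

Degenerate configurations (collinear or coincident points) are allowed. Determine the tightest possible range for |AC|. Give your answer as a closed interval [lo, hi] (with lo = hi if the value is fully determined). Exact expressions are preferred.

|AC| = 10·√(17)  (≈ 41.2311)

|AB| ∈ {10}
|BC| ∈ {40}
|AC| ∈ {10·√(17)}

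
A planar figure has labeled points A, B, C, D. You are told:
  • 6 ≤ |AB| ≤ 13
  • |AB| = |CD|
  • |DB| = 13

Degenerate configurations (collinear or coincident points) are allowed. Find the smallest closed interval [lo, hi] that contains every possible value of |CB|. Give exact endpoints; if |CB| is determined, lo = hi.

|CB| ∈ [0, 26]  (≈ [0.0000, 26.0000])

|AB| ∈ [6, 13]
|BD| ∈ {13}
|CD| ∈ [6, 13]
|AD| ∈ [0, 26]
|BC| ∈ [0, 26]
|AC| ∈ [0, 39]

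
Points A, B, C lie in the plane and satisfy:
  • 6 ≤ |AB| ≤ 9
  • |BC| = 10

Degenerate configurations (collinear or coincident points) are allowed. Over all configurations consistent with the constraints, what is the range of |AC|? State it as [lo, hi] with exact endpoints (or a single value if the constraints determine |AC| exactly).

|AB| ∈ [6, 9]
|BC| ∈ {10}
|AC| ∈ [1, 19]

|AC| ∈ [1, 19]  (≈ [1.0000, 19.0000])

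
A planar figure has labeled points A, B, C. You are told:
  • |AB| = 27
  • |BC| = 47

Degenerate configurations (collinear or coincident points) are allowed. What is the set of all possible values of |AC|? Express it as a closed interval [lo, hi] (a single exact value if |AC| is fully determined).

|AB| ∈ {27}
|BC| ∈ {47}
|AC| ∈ [20, 74]

|AC| ∈ [20, 74]  (≈ [20.0000, 74.0000])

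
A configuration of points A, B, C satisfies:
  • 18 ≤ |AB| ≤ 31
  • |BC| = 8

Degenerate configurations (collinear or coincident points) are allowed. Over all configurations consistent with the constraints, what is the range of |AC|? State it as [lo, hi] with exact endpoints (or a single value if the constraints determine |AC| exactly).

|AB| ∈ [18, 31]
|BC| ∈ {8}
|AC| ∈ [10, 39]

|AC| ∈ [10, 39]  (≈ [10.0000, 39.0000])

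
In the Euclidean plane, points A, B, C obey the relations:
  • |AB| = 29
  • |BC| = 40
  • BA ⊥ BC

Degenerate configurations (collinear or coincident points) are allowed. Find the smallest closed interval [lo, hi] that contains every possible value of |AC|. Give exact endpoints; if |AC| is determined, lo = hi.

|AB| ∈ {29}
|BC| ∈ {40}
|AC| ∈ {√(2441)}

|AC| = √(2441)  (≈ 49.4065)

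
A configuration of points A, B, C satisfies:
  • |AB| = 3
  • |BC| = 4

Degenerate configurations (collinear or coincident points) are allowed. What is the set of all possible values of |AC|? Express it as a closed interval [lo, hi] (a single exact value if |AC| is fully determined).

|AC| ∈ [1, 7]  (≈ [1.0000, 7.0000])

|AB| ∈ {3}
|BC| ∈ {4}
|AC| ∈ [1, 7]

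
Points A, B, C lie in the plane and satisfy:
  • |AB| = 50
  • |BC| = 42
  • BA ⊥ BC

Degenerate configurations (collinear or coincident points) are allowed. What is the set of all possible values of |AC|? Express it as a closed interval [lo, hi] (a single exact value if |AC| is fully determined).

|AC| = 2·√(1066)  (≈ 65.2993)

|AB| ∈ {50}
|BC| ∈ {42}
|AC| ∈ {2·√(1066)}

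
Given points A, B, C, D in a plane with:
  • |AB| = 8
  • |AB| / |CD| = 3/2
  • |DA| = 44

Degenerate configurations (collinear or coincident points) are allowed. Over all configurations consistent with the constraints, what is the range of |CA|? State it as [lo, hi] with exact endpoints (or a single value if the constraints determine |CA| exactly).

|AB| ∈ {8}
|AD| ∈ {44}
|CD| ∈ {16/3}
|BD| ∈ [36, 52]
|AC| ∈ [116/3, 148/3]
|BC| ∈ [92/3, 172/3]

|CA| ∈ [116/3, 148/3]  (≈ [38.6667, 49.3333])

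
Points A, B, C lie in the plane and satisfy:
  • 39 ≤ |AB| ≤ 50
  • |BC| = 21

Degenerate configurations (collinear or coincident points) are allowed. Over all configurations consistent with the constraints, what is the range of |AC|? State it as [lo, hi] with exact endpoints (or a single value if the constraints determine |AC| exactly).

|AB| ∈ [39, 50]
|BC| ∈ {21}
|AC| ∈ [18, 71]

|AC| ∈ [18, 71]  (≈ [18.0000, 71.0000])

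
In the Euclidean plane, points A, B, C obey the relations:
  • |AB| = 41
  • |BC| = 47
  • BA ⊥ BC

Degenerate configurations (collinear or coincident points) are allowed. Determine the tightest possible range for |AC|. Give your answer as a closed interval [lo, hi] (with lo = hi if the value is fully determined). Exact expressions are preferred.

|AB| ∈ {41}
|BC| ∈ {47}
|AC| ∈ {√(3890)}

|AC| = √(3890)  (≈ 62.3699)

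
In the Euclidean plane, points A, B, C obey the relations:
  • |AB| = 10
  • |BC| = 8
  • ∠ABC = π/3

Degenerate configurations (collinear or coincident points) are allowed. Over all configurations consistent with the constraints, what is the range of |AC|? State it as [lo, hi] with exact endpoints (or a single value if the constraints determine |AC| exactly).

|AB| ∈ {10}
|BC| ∈ {8}
|AC| ∈ {2·√(21)}

|AC| = 2·√(21)  (≈ 9.1652)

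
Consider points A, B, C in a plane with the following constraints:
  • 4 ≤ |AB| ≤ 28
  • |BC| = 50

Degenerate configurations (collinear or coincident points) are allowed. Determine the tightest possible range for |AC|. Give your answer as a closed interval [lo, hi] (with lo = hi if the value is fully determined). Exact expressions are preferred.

|AB| ∈ [4, 28]
|BC| ∈ {50}
|AC| ∈ [22, 78]

|AC| ∈ [22, 78]  (≈ [22.0000, 78.0000])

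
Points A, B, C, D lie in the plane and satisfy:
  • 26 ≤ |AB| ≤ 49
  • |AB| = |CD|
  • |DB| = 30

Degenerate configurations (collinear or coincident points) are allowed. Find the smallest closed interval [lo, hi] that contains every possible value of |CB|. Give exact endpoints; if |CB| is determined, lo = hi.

|CB| ∈ [0, 79]  (≈ [0.0000, 79.0000])

|AB| ∈ [26, 49]
|BD| ∈ {30}
|CD| ∈ [26, 49]
|AD| ∈ [0, 79]
|BC| ∈ [0, 79]
|AC| ∈ [0, 128]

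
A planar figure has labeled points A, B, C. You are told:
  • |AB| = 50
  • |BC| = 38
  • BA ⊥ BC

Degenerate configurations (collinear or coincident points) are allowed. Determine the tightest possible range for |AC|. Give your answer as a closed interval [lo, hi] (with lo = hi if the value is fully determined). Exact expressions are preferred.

|AB| ∈ {50}
|BC| ∈ {38}
|AC| ∈ {2·√(986)}

|AC| = 2·√(986)  (≈ 62.8013)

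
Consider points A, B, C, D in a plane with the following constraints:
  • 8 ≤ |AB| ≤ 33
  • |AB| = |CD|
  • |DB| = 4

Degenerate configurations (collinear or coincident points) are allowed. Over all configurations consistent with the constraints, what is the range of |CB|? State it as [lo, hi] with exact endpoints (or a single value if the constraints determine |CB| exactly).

|CB| ∈ [4, 37]  (≈ [4.0000, 37.0000])

|AB| ∈ [8, 33]
|BD| ∈ {4}
|CD| ∈ [8, 33]
|AD| ∈ [4, 37]
|BC| ∈ [4, 37]
|AC| ∈ [0, 70]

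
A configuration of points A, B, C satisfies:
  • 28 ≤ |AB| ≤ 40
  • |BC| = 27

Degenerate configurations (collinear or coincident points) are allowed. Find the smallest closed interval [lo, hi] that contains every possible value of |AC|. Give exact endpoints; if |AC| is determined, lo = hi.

|AC| ∈ [1, 67]  (≈ [1.0000, 67.0000])

|AB| ∈ [28, 40]
|BC| ∈ {27}
|AC| ∈ [1, 67]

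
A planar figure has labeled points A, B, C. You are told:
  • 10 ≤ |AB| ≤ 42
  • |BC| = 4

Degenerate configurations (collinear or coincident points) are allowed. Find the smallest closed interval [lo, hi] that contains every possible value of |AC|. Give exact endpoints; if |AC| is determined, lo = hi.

|AC| ∈ [6, 46]  (≈ [6.0000, 46.0000])

|AB| ∈ [10, 42]
|BC| ∈ {4}
|AC| ∈ [6, 46]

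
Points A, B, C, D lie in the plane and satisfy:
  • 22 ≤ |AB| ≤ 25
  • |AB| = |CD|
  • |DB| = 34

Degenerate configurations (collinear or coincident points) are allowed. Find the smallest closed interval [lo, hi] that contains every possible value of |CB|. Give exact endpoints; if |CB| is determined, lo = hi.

|CB| ∈ [9, 59]  (≈ [9.0000, 59.0000])

|AB| ∈ [22, 25]
|BD| ∈ {34}
|CD| ∈ [22, 25]
|AD| ∈ [9, 59]
|BC| ∈ [9, 59]
|AC| ∈ [0, 84]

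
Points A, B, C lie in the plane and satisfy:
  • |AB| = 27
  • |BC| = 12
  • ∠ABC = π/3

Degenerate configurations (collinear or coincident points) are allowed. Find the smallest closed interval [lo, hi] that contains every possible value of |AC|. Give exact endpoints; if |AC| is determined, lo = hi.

|AC| = 3·√(61)  (≈ 23.4307)

|AB| ∈ {27}
|BC| ∈ {12}
|AC| ∈ {3·√(61)}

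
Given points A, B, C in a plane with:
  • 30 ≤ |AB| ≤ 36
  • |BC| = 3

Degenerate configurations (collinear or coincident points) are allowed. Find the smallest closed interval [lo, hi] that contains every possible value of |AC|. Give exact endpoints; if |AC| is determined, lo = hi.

|AC| ∈ [27, 39]  (≈ [27.0000, 39.0000])

|AB| ∈ [30, 36]
|BC| ∈ {3}
|AC| ∈ [27, 39]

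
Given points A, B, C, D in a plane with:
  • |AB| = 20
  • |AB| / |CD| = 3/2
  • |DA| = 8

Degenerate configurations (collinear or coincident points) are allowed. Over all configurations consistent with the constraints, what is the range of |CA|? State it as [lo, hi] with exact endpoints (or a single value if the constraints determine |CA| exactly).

|AB| ∈ {20}
|AD| ∈ {8}
|CD| ∈ {40/3}
|BD| ∈ [12, 28]
|AC| ∈ [16/3, 64/3]
|BC| ∈ [0, 124/3]

|CA| ∈ [16/3, 64/3]  (≈ [5.3333, 21.3333])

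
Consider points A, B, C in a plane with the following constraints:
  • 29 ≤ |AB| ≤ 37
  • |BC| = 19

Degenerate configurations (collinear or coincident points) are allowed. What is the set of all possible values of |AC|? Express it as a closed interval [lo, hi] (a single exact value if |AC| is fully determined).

|AC| ∈ [10, 56]  (≈ [10.0000, 56.0000])

|AB| ∈ [29, 37]
|BC| ∈ {19}
|AC| ∈ [10, 56]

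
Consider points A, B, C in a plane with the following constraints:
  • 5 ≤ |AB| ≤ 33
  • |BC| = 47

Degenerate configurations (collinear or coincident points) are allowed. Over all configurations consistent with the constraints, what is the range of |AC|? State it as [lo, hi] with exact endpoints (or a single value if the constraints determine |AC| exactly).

|AC| ∈ [14, 80]  (≈ [14.0000, 80.0000])

|AB| ∈ [5, 33]
|BC| ∈ {47}
|AC| ∈ [14, 80]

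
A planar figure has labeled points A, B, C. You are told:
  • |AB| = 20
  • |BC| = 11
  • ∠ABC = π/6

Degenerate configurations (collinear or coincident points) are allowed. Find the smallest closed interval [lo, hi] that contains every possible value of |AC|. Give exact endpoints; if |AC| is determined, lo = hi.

|AC| = √(521 - 220·√(3))  (≈ 11.8300)

|AB| ∈ {20}
|BC| ∈ {11}
|AC| ∈ {√(521 - 220·√(3))}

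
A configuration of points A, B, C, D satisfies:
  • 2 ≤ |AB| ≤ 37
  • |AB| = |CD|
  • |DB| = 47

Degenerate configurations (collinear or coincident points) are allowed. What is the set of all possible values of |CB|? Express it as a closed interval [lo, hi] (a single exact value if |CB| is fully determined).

|AB| ∈ [2, 37]
|BD| ∈ {47}
|CD| ∈ [2, 37]
|AD| ∈ [10, 84]
|BC| ∈ [10, 84]
|AC| ∈ [0, 121]

|CB| ∈ [10, 84]  (≈ [10.0000, 84.0000])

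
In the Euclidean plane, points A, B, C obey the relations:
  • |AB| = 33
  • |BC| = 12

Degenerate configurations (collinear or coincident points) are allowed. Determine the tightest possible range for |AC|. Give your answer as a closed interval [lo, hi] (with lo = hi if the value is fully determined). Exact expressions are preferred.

|AC| ∈ [21, 45]  (≈ [21.0000, 45.0000])

|AB| ∈ {33}
|BC| ∈ {12}
|AC| ∈ [21, 45]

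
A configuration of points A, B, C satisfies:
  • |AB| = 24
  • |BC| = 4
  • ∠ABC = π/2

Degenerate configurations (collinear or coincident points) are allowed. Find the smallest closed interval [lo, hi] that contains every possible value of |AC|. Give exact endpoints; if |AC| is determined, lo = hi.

|AC| = 4·√(37)  (≈ 24.3311)

|AB| ∈ {24}
|BC| ∈ {4}
|AC| ∈ {4·√(37)}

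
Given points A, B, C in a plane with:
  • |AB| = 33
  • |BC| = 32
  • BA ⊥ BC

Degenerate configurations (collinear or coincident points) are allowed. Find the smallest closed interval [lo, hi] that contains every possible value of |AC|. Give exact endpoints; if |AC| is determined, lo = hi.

|AB| ∈ {33}
|BC| ∈ {32}
|AC| ∈ {√(2113)}

|AC| = √(2113)  (≈ 45.9674)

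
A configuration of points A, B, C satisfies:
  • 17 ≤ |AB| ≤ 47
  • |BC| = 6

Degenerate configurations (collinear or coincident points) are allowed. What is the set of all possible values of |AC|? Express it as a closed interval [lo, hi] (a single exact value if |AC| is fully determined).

|AC| ∈ [11, 53]  (≈ [11.0000, 53.0000])

|AB| ∈ [17, 47]
|BC| ∈ {6}
|AC| ∈ [11, 53]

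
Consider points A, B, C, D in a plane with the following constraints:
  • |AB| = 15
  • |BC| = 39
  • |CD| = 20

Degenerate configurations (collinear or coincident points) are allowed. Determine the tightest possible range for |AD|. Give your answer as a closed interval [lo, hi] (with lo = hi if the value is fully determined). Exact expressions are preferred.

|AD| ∈ [4, 74]  (≈ [4.0000, 74.0000])

|AB| ∈ {15}
|BC| ∈ {39}
|CD| ∈ {20}
|AC| ∈ [24, 54]
|BD| ∈ [19, 59]
|AD| ∈ [4, 74]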